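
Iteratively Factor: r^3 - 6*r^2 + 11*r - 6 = (r - 1)*(r^2 - 5*r + 6) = (r - 2)*(r - 1)*(r - 3)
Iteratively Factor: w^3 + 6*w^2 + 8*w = (w)*(w^2 + 6*w + 8) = w*(w + 2)*(w + 4)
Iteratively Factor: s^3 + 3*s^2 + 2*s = (s + 2)*(s^2 + s) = s*(s + 2)*(s + 1)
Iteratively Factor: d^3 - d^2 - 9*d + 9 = (d + 3)*(d^2 - 4*d + 3) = (d - 1)*(d + 3)*(d - 3)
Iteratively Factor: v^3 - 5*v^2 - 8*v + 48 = (v - 4)*(v^2 - v - 12) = (v - 4)^2*(v + 3)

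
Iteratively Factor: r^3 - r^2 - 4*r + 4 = (r - 2)*(r^2 + r - 2) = (r - 2)*(r - 1)*(r + 2)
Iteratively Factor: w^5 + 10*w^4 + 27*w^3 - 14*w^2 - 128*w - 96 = (w + 1)*(w^4 + 9*w^3 + 18*w^2 - 32*w - 96) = (w + 1)*(w + 3)*(w^3 + 6*w^2 - 32) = (w - 2)*(w + 1)*(w + 3)*(w^2 + 8*w + 16) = (w - 2)*(w + 1)*(w + 3)*(w + 4)*(w + 4)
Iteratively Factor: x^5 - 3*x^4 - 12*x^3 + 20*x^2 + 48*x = (x + 2)*(x^4 - 5*x^3 - 2*x^2 + 24*x) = (x + 2)^2*(x^3 - 7*x^2 + 12*x) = x*(x + 2)^2*(x^2 - 7*x + 12) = x*(x - 4)*(x + 2)^2*(x - 3)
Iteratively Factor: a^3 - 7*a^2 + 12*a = (a - 4)*(a^2 - 3*a) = (a - 4)*(a - 3)*(a)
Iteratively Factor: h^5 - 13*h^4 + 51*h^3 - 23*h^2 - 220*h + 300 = (h - 5)*(h^4 - 8*h^3 + 11*h^2 + 32*h - 60) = (h - 5)*(h + 2)*(h^3 - 10*h^2 + 31*h - 30) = (h - 5)*(h - 2)*(h + 2)*(h^2 - 8*h + 15) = (h - 5)^2*(h - 2)*(h + 2)*(h - 3)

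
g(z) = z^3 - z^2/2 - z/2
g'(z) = 3*z^2 - z - 1/2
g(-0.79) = -0.41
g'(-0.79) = 2.16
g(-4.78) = -118.25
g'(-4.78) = 72.83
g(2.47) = 10.78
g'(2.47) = 15.33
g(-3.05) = -31.50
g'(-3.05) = 30.46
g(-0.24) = 0.08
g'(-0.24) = -0.09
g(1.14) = 0.26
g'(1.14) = 2.26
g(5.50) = 148.50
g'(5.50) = 84.75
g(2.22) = 7.37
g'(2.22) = 12.07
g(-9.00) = -765.00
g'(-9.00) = 251.50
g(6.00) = 195.00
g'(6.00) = 101.50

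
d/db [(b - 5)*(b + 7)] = 2*b + 2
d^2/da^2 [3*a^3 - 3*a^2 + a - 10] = 18*a - 6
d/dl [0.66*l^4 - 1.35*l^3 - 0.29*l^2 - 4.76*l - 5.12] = 2.64*l^3 - 4.05*l^2 - 0.58*l - 4.76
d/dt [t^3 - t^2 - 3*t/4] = 3*t^2 - 2*t - 3/4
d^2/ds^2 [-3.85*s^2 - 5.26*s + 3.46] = -7.70000000000000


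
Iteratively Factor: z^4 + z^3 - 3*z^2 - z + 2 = (z - 1)*(z^3 + 2*z^2 - z - 2) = (z - 1)*(z + 1)*(z^2 + z - 2) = (z - 1)^2*(z + 1)*(z + 2)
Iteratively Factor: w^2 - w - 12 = (w + 3)*(w - 4)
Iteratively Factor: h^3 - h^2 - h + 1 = (h - 1)*(h^2 - 1) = (h - 1)^2*(h + 1)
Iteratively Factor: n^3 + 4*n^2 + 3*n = (n + 1)*(n^2 + 3*n) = n*(n + 1)*(n + 3)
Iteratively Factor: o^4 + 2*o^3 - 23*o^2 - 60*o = (o + 3)*(o^3 - o^2 - 20*o) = (o - 5)*(o + 3)*(o^2 + 4*o) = o*(o - 5)*(o + 3)*(o + 4)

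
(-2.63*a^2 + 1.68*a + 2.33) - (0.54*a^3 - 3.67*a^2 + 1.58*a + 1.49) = -0.54*a^3 + 1.04*a^2 + 0.0999999999999999*a + 0.84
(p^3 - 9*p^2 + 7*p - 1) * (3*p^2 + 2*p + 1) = 3*p^5 - 25*p^4 + 4*p^3 + 2*p^2 + 5*p - 1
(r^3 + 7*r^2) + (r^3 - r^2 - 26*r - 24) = 2*r^3 + 6*r^2 - 26*r - 24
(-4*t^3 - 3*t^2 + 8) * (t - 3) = -4*t^4 + 9*t^3 + 9*t^2 + 8*t - 24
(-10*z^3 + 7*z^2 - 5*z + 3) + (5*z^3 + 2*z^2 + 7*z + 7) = -5*z^3 + 9*z^2 + 2*z + 10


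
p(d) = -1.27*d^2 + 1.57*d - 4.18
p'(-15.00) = 39.67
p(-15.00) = -313.48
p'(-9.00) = 24.43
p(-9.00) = -121.18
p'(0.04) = 1.47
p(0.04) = -4.12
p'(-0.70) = 3.35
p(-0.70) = -5.90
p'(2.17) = -3.94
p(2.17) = -6.75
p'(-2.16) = 7.06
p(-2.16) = -13.50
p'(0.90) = -0.72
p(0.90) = -3.80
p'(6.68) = -15.40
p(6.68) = -50.36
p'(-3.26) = 9.85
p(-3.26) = -22.80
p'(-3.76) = 11.12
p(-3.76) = -28.04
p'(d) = 1.57 - 2.54*d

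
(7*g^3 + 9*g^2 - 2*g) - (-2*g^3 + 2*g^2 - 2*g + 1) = 9*g^3 + 7*g^2 - 1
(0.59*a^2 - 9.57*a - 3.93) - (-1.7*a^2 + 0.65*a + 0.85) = 2.29*a^2 - 10.22*a - 4.78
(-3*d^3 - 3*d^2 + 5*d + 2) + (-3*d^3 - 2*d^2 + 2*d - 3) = -6*d^3 - 5*d^2 + 7*d - 1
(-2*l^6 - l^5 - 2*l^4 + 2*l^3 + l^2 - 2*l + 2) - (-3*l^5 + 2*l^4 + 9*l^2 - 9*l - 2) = -2*l^6 + 2*l^5 - 4*l^4 + 2*l^3 - 8*l^2 + 7*l + 4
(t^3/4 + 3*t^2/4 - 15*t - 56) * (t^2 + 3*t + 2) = t^5/4 + 3*t^4/2 - 49*t^3/4 - 199*t^2/2 - 198*t - 112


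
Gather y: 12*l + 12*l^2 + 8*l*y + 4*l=12*l^2 + 8*l*y + 16*l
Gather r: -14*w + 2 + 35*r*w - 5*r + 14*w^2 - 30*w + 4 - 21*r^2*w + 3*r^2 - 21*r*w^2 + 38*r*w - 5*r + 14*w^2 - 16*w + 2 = r^2*(3 - 21*w) + r*(-21*w^2 + 73*w - 10) + 28*w^2 - 60*w + 8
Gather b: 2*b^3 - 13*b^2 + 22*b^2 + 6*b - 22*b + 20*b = 2*b^3 + 9*b^2 + 4*b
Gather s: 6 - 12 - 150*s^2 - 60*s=-150*s^2 - 60*s - 6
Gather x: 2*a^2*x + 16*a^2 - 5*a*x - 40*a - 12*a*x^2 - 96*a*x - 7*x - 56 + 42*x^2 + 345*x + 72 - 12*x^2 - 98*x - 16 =16*a^2 - 40*a + x^2*(30 - 12*a) + x*(2*a^2 - 101*a + 240)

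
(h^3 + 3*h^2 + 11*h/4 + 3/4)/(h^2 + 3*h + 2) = (h^2 + 2*h + 3/4)/(h + 2)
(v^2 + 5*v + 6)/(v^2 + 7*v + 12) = (v + 2)/(v + 4)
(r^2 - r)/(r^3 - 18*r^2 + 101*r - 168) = r*(r - 1)/(r^3 - 18*r^2 + 101*r - 168)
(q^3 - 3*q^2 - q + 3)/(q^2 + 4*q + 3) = (q^2 - 4*q + 3)/(q + 3)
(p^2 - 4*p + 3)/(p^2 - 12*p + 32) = (p^2 - 4*p + 3)/(p^2 - 12*p + 32)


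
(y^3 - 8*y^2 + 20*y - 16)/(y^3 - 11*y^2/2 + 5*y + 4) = 2*(y - 2)/(2*y + 1)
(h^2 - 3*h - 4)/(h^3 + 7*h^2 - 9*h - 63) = (h^2 - 3*h - 4)/(h^3 + 7*h^2 - 9*h - 63)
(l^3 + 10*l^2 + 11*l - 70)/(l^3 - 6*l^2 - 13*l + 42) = (l^2 + 12*l + 35)/(l^2 - 4*l - 21)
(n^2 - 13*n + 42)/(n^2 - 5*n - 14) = (n - 6)/(n + 2)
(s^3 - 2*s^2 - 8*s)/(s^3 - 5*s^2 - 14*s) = (s - 4)/(s - 7)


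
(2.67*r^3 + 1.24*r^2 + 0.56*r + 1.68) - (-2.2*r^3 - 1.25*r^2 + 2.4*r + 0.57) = 4.87*r^3 + 2.49*r^2 - 1.84*r + 1.11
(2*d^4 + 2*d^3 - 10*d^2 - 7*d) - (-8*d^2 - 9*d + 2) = 2*d^4 + 2*d^3 - 2*d^2 + 2*d - 2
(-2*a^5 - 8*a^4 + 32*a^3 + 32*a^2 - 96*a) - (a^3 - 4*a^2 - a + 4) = -2*a^5 - 8*a^4 + 31*a^3 + 36*a^2 - 95*a - 4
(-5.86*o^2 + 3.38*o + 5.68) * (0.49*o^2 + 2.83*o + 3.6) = -2.8714*o^4 - 14.9276*o^3 - 8.7474*o^2 + 28.2424*o + 20.448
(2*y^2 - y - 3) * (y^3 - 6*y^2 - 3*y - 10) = 2*y^5 - 13*y^4 - 3*y^3 + y^2 + 19*y + 30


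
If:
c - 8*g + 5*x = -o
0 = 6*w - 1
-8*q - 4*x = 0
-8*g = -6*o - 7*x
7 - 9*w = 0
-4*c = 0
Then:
No Solution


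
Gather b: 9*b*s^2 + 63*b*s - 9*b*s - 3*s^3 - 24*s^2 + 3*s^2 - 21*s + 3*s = b*(9*s^2 + 54*s) - 3*s^3 - 21*s^2 - 18*s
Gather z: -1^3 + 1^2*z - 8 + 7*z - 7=8*z - 16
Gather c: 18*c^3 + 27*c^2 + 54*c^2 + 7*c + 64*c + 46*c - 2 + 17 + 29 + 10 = 18*c^3 + 81*c^2 + 117*c + 54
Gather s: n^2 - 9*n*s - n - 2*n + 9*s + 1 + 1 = n^2 - 3*n + s*(9 - 9*n) + 2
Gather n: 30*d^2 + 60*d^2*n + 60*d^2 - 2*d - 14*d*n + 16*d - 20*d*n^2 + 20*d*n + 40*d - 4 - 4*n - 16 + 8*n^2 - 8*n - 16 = 90*d^2 + 54*d + n^2*(8 - 20*d) + n*(60*d^2 + 6*d - 12) - 36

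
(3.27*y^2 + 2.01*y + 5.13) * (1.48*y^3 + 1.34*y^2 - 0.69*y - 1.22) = 4.8396*y^5 + 7.3566*y^4 + 8.0295*y^3 + 1.4979*y^2 - 5.9919*y - 6.2586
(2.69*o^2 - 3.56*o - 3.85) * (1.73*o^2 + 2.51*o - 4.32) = 4.6537*o^4 + 0.593099999999999*o^3 - 27.2169*o^2 + 5.7157*o + 16.632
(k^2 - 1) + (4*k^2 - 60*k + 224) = 5*k^2 - 60*k + 223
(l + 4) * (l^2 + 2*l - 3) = l^3 + 6*l^2 + 5*l - 12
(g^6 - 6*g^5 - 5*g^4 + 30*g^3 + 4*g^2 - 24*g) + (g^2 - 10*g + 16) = g^6 - 6*g^5 - 5*g^4 + 30*g^3 + 5*g^2 - 34*g + 16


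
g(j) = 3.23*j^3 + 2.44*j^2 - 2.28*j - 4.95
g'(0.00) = -2.28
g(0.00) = -4.95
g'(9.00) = 826.53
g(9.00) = 2526.84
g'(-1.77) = 19.44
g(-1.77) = -11.18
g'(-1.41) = 10.10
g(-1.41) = -5.94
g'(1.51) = 27.18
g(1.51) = 8.29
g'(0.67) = 5.34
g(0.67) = -4.41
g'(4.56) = 221.46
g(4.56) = 341.65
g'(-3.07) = 74.07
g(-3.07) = -68.41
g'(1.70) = 34.02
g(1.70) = 14.09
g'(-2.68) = 54.24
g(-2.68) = -43.49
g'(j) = 9.69*j^2 + 4.88*j - 2.28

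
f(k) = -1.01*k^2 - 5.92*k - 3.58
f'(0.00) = -5.92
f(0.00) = -3.58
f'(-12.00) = 18.32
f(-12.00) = -77.98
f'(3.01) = -12.00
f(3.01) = -30.55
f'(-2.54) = -0.79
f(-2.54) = 4.94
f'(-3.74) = 1.63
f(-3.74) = 4.43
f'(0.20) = -6.32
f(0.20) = -4.80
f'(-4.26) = 2.69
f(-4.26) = 3.31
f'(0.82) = -7.58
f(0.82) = -9.11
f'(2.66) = -11.29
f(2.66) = -26.47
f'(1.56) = -9.07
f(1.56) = -15.27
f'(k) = -2.02*k - 5.92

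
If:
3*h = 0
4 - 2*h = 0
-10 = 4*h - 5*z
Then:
No Solution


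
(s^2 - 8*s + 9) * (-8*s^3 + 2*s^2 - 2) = -8*s^5 + 66*s^4 - 88*s^3 + 16*s^2 + 16*s - 18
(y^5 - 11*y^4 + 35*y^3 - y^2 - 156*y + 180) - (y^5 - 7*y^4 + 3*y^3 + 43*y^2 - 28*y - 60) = -4*y^4 + 32*y^3 - 44*y^2 - 128*y + 240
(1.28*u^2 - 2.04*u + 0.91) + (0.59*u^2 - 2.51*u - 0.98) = 1.87*u^2 - 4.55*u - 0.07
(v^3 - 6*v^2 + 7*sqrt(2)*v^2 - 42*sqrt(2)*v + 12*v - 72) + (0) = v^3 - 6*v^2 + 7*sqrt(2)*v^2 - 42*sqrt(2)*v + 12*v - 72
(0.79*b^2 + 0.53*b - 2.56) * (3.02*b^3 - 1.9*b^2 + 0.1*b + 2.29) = 2.3858*b^5 + 0.0996000000000001*b^4 - 8.6592*b^3 + 6.7261*b^2 + 0.9577*b - 5.8624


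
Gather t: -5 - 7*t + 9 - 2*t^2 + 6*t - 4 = -2*t^2 - t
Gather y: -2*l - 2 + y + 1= -2*l + y - 1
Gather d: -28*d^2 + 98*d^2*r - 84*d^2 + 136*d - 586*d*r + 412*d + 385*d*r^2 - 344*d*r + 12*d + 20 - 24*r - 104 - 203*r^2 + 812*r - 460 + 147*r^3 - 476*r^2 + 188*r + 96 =d^2*(98*r - 112) + d*(385*r^2 - 930*r + 560) + 147*r^3 - 679*r^2 + 976*r - 448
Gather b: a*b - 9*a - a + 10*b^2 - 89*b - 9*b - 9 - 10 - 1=-10*a + 10*b^2 + b*(a - 98) - 20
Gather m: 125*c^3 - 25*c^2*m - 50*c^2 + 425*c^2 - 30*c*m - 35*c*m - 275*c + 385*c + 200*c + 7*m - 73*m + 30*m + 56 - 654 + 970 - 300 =125*c^3 + 375*c^2 + 310*c + m*(-25*c^2 - 65*c - 36) + 72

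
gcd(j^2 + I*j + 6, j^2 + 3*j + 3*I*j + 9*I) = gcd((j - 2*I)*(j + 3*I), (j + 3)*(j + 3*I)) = j + 3*I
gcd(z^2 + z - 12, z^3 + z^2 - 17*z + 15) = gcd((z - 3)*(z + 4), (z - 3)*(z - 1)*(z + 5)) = z - 3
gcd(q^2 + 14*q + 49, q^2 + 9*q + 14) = q + 7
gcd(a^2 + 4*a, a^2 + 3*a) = a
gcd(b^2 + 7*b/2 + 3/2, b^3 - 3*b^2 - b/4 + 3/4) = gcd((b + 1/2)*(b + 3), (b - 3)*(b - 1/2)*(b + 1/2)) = b + 1/2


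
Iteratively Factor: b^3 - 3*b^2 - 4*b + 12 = (b - 2)*(b^2 - b - 6) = (b - 3)*(b - 2)*(b + 2)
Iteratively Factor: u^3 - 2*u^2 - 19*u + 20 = (u - 1)*(u^2 - u - 20) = (u - 1)*(u + 4)*(u - 5)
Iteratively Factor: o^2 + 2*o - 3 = (o + 3)*(o - 1)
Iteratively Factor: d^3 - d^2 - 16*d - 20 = (d + 2)*(d^2 - 3*d - 10) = (d + 2)^2*(d - 5)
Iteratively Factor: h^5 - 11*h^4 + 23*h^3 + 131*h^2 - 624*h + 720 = (h - 4)*(h^4 - 7*h^3 - 5*h^2 + 111*h - 180) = (h - 4)*(h - 3)*(h^3 - 4*h^2 - 17*h + 60) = (h - 5)*(h - 4)*(h - 3)*(h^2 + h - 12) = (h - 5)*(h - 4)*(h - 3)*(h + 4)*(h - 3)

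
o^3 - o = o*(o - 1)*(o + 1)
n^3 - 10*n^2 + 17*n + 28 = (n - 7)*(n - 4)*(n + 1)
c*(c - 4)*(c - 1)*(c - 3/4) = c^4 - 23*c^3/4 + 31*c^2/4 - 3*c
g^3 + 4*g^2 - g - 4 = (g - 1)*(g + 1)*(g + 4)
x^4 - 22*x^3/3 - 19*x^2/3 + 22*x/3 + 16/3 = (x - 8)*(x - 1)*(x + 2/3)*(x + 1)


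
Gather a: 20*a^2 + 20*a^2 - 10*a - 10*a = 40*a^2 - 20*a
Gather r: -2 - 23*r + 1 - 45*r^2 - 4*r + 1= -45*r^2 - 27*r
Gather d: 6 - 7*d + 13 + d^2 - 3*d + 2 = d^2 - 10*d + 21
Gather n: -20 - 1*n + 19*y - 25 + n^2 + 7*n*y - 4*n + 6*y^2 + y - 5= n^2 + n*(7*y - 5) + 6*y^2 + 20*y - 50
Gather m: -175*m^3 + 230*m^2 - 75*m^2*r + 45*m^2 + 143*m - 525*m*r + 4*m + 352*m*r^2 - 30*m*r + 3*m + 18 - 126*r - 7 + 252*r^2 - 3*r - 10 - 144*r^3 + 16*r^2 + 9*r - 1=-175*m^3 + m^2*(275 - 75*r) + m*(352*r^2 - 555*r + 150) - 144*r^3 + 268*r^2 - 120*r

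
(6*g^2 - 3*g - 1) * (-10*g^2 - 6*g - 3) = -60*g^4 - 6*g^3 + 10*g^2 + 15*g + 3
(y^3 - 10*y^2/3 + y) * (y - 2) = y^4 - 16*y^3/3 + 23*y^2/3 - 2*y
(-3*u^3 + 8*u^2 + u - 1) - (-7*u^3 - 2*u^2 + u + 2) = 4*u^3 + 10*u^2 - 3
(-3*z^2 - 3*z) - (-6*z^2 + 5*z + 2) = 3*z^2 - 8*z - 2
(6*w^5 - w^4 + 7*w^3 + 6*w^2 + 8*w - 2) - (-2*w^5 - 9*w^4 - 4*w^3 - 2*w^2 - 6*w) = 8*w^5 + 8*w^4 + 11*w^3 + 8*w^2 + 14*w - 2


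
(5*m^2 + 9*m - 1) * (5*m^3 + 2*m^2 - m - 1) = 25*m^5 + 55*m^4 + 8*m^3 - 16*m^2 - 8*m + 1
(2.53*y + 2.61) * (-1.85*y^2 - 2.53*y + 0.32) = -4.6805*y^3 - 11.2294*y^2 - 5.7937*y + 0.8352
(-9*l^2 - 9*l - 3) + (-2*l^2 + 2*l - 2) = -11*l^2 - 7*l - 5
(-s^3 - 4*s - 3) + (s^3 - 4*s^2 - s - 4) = -4*s^2 - 5*s - 7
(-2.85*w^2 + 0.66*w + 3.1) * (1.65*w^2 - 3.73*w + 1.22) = -4.7025*w^4 + 11.7195*w^3 - 0.8238*w^2 - 10.7578*w + 3.782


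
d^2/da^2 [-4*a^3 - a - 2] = -24*a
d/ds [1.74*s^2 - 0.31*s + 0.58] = 3.48*s - 0.31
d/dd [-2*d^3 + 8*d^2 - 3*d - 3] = -6*d^2 + 16*d - 3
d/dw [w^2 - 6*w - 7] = 2*w - 6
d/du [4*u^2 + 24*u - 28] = 8*u + 24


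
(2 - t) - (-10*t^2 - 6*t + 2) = 10*t^2 + 5*t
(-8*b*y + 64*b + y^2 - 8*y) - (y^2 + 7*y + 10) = -8*b*y + 64*b - 15*y - 10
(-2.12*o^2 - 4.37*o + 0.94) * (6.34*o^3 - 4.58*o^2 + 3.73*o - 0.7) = -13.4408*o^5 - 17.9962*o^4 + 18.0666*o^3 - 19.1213*o^2 + 6.5652*o - 0.658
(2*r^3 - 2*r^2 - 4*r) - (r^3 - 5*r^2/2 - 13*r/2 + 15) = r^3 + r^2/2 + 5*r/2 - 15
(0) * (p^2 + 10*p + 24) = 0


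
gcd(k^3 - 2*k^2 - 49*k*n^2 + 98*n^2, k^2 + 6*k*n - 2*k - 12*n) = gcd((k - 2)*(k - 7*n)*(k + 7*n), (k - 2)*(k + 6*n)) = k - 2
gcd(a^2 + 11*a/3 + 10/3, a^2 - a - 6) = a + 2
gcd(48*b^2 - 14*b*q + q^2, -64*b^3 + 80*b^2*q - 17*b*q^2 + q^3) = -8*b + q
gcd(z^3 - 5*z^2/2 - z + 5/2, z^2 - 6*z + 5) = z - 1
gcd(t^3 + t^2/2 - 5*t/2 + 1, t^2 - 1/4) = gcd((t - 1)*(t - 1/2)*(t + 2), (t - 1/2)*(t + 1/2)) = t - 1/2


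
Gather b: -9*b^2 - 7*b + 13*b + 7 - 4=-9*b^2 + 6*b + 3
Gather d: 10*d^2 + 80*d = 10*d^2 + 80*d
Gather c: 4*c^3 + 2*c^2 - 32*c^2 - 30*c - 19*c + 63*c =4*c^3 - 30*c^2 + 14*c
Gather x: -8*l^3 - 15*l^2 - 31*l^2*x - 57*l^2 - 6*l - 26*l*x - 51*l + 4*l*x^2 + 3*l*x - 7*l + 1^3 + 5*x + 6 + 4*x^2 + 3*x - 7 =-8*l^3 - 72*l^2 - 64*l + x^2*(4*l + 4) + x*(-31*l^2 - 23*l + 8)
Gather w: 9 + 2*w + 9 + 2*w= 4*w + 18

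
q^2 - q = q*(q - 1)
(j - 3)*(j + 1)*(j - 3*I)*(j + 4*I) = j^4 - 2*j^3 + I*j^3 + 9*j^2 - 2*I*j^2 - 24*j - 3*I*j - 36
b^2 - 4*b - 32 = (b - 8)*(b + 4)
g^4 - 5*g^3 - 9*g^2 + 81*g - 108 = (g - 3)^3*(g + 4)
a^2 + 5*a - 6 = (a - 1)*(a + 6)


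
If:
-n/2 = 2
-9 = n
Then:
No Solution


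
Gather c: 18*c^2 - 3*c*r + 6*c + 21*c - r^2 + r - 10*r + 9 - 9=18*c^2 + c*(27 - 3*r) - r^2 - 9*r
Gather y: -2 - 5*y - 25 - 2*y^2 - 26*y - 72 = -2*y^2 - 31*y - 99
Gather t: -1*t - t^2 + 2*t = -t^2 + t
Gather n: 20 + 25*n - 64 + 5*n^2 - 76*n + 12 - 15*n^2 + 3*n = -10*n^2 - 48*n - 32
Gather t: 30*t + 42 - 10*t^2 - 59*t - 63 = -10*t^2 - 29*t - 21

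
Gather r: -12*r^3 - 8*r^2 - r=-12*r^3 - 8*r^2 - r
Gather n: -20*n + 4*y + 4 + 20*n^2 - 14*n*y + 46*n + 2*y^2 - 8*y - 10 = 20*n^2 + n*(26 - 14*y) + 2*y^2 - 4*y - 6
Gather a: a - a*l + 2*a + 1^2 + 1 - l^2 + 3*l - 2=a*(3 - l) - l^2 + 3*l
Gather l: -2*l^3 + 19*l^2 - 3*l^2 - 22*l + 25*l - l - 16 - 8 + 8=-2*l^3 + 16*l^2 + 2*l - 16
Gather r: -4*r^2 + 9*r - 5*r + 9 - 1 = -4*r^2 + 4*r + 8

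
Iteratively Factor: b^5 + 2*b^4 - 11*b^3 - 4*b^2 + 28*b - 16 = (b - 2)*(b^4 + 4*b^3 - 3*b^2 - 10*b + 8) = (b - 2)*(b - 1)*(b^3 + 5*b^2 + 2*b - 8) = (b - 2)*(b - 1)^2*(b^2 + 6*b + 8) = (b - 2)*(b - 1)^2*(b + 4)*(b + 2)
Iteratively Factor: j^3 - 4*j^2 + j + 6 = (j + 1)*(j^2 - 5*j + 6) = (j - 2)*(j + 1)*(j - 3)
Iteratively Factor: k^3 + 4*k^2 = (k)*(k^2 + 4*k) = k*(k + 4)*(k)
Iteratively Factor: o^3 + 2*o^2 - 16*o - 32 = (o + 4)*(o^2 - 2*o - 8) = (o - 4)*(o + 4)*(o + 2)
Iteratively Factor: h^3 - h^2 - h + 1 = (h + 1)*(h^2 - 2*h + 1) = (h - 1)*(h + 1)*(h - 1)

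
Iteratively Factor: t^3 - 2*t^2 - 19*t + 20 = (t - 5)*(t^2 + 3*t - 4) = (t - 5)*(t - 1)*(t + 4)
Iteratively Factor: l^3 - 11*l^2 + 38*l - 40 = (l - 2)*(l^2 - 9*l + 20) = (l - 4)*(l - 2)*(l - 5)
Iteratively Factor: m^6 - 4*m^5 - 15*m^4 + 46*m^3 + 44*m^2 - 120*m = (m - 2)*(m^5 - 2*m^4 - 19*m^3 + 8*m^2 + 60*m) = (m - 2)*(m + 2)*(m^4 - 4*m^3 - 11*m^2 + 30*m) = (m - 5)*(m - 2)*(m + 2)*(m^3 + m^2 - 6*m) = (m - 5)*(m - 2)^2*(m + 2)*(m^2 + 3*m) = m*(m - 5)*(m - 2)^2*(m + 2)*(m + 3)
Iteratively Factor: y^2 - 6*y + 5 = (y - 1)*(y - 5)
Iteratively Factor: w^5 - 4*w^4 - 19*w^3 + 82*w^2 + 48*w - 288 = (w + 4)*(w^4 - 8*w^3 + 13*w^2 + 30*w - 72) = (w - 3)*(w + 4)*(w^3 - 5*w^2 - 2*w + 24) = (w - 3)*(w + 2)*(w + 4)*(w^2 - 7*w + 12) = (w - 4)*(w - 3)*(w + 2)*(w + 4)*(w - 3)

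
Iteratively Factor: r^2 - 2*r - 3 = (r - 3)*(r + 1)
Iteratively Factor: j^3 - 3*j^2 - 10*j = (j - 5)*(j^2 + 2*j) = (j - 5)*(j + 2)*(j)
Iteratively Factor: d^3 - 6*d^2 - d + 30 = (d - 5)*(d^2 - d - 6) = (d - 5)*(d - 3)*(d + 2)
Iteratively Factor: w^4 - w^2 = (w + 1)*(w^3 - w^2) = w*(w + 1)*(w^2 - w) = w^2*(w + 1)*(w - 1)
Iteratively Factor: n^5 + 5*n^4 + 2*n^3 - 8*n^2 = (n)*(n^4 + 5*n^3 + 2*n^2 - 8*n) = n*(n + 4)*(n^3 + n^2 - 2*n) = n*(n - 1)*(n + 4)*(n^2 + 2*n) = n*(n - 1)*(n + 2)*(n + 4)*(n)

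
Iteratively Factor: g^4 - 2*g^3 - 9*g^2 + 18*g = (g)*(g^3 - 2*g^2 - 9*g + 18) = g*(g - 3)*(g^2 + g - 6) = g*(g - 3)*(g + 3)*(g - 2)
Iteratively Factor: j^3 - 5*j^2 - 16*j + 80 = (j + 4)*(j^2 - 9*j + 20) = (j - 4)*(j + 4)*(j - 5)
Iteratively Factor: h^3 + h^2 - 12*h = (h - 3)*(h^2 + 4*h) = (h - 3)*(h + 4)*(h)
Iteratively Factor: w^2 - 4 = (w + 2)*(w - 2)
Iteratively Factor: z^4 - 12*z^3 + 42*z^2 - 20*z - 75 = (z - 5)*(z^3 - 7*z^2 + 7*z + 15) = (z - 5)*(z + 1)*(z^2 - 8*z + 15) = (z - 5)^2*(z + 1)*(z - 3)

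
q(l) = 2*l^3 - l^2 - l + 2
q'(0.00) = -1.00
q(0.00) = 2.00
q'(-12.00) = 887.00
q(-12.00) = -3586.00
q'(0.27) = -1.10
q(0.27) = 1.70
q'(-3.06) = 61.30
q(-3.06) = -61.61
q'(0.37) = -0.92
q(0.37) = 1.59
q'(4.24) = 98.39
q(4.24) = 132.23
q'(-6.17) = 239.75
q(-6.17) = -499.67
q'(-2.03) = 27.79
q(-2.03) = -16.82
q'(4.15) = 94.04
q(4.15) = 123.57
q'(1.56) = 10.48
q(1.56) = 5.60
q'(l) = 6*l^2 - 2*l - 1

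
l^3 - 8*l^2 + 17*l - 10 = (l - 5)*(l - 2)*(l - 1)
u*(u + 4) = u^2 + 4*u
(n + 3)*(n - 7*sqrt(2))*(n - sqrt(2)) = n^3 - 8*sqrt(2)*n^2 + 3*n^2 - 24*sqrt(2)*n + 14*n + 42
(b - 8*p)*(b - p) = b^2 - 9*b*p + 8*p^2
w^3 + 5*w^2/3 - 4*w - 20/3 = (w - 2)*(w + 5/3)*(w + 2)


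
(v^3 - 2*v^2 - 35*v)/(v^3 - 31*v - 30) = v*(v - 7)/(v^2 - 5*v - 6)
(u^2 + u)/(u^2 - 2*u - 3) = u/(u - 3)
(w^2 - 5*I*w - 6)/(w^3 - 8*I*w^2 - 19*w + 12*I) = (w - 2*I)/(w^2 - 5*I*w - 4)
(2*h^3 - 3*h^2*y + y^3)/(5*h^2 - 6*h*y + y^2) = (-2*h^2 + h*y + y^2)/(-5*h + y)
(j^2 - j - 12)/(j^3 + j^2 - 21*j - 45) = (j - 4)/(j^2 - 2*j - 15)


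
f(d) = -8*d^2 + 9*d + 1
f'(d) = 9 - 16*d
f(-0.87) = -12.89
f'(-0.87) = 22.92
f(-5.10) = -252.98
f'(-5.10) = 90.60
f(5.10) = -161.18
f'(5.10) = -72.60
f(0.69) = 3.40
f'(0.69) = -2.04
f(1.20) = 0.28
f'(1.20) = -10.20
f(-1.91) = -45.37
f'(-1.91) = 39.56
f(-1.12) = -19.12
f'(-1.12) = 26.92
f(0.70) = 3.38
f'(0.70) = -2.20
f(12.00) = -1043.00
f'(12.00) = -183.00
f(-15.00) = -1934.00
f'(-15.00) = 249.00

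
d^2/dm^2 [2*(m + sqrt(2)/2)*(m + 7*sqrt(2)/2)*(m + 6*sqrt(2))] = 12*m + 40*sqrt(2)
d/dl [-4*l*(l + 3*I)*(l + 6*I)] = -12*l^2 - 72*I*l + 72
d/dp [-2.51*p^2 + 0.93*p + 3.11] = 0.93 - 5.02*p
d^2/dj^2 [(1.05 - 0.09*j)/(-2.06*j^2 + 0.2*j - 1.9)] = ((4.362 - 1.1124*j)*(2.06*j^2 - 0.2*j + 1.9) + (0.09*j - 1.05)*(4.12*j - 0.2)*(8.24*j - 0.4))/(2.06*j^2 - 0.2*j + 1.9)^3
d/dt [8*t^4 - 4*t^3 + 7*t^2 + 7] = 2*t*(16*t^2 - 6*t + 7)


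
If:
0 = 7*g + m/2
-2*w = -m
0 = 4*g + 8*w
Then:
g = 0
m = 0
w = 0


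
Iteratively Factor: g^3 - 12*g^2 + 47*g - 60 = (g - 4)*(g^2 - 8*g + 15) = (g - 5)*(g - 4)*(g - 3)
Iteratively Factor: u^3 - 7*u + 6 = (u - 2)*(u^2 + 2*u - 3) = (u - 2)*(u - 1)*(u + 3)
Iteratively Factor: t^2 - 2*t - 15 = (t - 5)*(t + 3)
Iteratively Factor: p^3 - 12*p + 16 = (p + 4)*(p^2 - 4*p + 4) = (p - 2)*(p + 4)*(p - 2)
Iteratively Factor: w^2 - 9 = (w + 3)*(w - 3)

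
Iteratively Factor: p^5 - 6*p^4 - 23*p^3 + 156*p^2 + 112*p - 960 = (p - 4)*(p^4 - 2*p^3 - 31*p^2 + 32*p + 240) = (p - 4)*(p + 4)*(p^3 - 6*p^2 - 7*p + 60) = (p - 5)*(p - 4)*(p + 4)*(p^2 - p - 12) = (p - 5)*(p - 4)*(p + 3)*(p + 4)*(p - 4)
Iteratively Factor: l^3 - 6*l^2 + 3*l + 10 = (l - 5)*(l^2 - l - 2) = (l - 5)*(l + 1)*(l - 2)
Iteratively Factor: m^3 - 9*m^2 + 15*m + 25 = (m - 5)*(m^2 - 4*m - 5) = (m - 5)*(m + 1)*(m - 5)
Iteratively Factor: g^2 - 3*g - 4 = (g + 1)*(g - 4)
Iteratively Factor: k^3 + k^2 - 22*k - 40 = (k - 5)*(k^2 + 6*k + 8) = (k - 5)*(k + 2)*(k + 4)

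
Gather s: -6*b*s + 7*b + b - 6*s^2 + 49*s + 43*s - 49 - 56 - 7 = 8*b - 6*s^2 + s*(92 - 6*b) - 112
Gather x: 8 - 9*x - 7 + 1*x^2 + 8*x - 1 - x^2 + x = 0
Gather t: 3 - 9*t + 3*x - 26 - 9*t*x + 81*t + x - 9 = t*(72 - 9*x) + 4*x - 32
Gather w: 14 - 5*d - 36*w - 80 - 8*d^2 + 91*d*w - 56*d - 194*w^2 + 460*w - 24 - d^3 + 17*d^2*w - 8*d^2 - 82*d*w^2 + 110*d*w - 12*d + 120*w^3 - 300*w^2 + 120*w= -d^3 - 16*d^2 - 73*d + 120*w^3 + w^2*(-82*d - 494) + w*(17*d^2 + 201*d + 544) - 90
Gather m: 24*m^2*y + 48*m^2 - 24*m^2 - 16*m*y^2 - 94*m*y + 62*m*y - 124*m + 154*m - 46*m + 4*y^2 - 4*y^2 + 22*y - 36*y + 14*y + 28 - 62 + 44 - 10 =m^2*(24*y + 24) + m*(-16*y^2 - 32*y - 16)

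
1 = 1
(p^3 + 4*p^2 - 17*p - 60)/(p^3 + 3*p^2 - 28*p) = (p^2 + 8*p + 15)/(p*(p + 7))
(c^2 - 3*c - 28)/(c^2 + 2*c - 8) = (c - 7)/(c - 2)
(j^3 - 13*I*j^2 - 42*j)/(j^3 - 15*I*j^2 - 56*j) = (j - 6*I)/(j - 8*I)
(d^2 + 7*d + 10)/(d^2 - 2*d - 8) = (d + 5)/(d - 4)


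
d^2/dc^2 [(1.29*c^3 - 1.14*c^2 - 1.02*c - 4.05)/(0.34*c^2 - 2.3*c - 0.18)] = (11.787312*c^3 - 0.0233279999999976*c^2 + 18.878832*c - 42.574032)/(0.039304*c^6 - 0.79764*c^5 + 5.333376*c^4 - 11.32244*c^3 - 2.823552*c^2 - 0.22356*c - 0.005832)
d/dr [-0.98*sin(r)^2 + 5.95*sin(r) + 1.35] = (5.95 - 1.96*sin(r))*cos(r)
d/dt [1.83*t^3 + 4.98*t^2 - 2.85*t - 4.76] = 5.49*t^2 + 9.96*t - 2.85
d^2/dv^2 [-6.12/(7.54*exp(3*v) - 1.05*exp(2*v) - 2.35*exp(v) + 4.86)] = (-6.12*(-45.24*exp(2*v) + 4.2*exp(v) + 4.7)*(-22.62*exp(2*v) + 2.1*exp(v) + 2.35)*exp(v) + (415.3032*exp(2*v) - 25.704*exp(v) - 14.382)*(7.54*exp(3*v) - 1.05*exp(2*v) - 2.35*exp(v) + 4.86))*exp(v)/(7.54*exp(3*v) - 1.05*exp(2*v) - 2.35*exp(v) + 4.86)^3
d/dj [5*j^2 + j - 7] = 10*j + 1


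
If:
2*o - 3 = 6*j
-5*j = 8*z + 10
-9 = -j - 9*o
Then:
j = -9/56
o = 57/56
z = -515/448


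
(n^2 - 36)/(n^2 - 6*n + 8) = (n^2 - 36)/(n^2 - 6*n + 8)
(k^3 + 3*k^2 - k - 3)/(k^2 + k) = k + 2 - 3/k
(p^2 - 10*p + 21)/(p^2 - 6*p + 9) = (p - 7)/(p - 3)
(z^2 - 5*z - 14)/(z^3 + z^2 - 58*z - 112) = (z - 7)/(z^2 - z - 56)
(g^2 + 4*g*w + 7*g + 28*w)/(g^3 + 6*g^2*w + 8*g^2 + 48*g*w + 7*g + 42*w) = (g + 4*w)/(g^2 + 6*g*w + g + 6*w)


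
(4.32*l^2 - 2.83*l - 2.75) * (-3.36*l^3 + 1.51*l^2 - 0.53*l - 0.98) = -14.5152*l^5 + 16.032*l^4 + 2.6771*l^3 - 6.8862*l^2 + 4.2309*l + 2.695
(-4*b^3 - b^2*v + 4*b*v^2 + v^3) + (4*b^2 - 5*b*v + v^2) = -4*b^3 - b^2*v + 4*b^2 + 4*b*v^2 - 5*b*v + v^3 + v^2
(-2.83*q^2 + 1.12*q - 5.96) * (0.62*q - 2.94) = -1.7546*q^3 + 9.0146*q^2 - 6.988*q + 17.5224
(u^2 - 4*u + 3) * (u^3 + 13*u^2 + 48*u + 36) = u^5 + 9*u^4 - u^3 - 117*u^2 + 108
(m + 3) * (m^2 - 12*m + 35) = m^3 - 9*m^2 - m + 105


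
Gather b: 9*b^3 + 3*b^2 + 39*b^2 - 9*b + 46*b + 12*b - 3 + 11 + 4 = 9*b^3 + 42*b^2 + 49*b + 12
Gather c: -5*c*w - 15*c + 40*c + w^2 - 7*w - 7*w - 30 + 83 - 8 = c*(25 - 5*w) + w^2 - 14*w + 45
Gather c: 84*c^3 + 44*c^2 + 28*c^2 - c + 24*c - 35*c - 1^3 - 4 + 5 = 84*c^3 + 72*c^2 - 12*c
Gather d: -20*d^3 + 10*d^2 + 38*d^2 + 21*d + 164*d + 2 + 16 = -20*d^3 + 48*d^2 + 185*d + 18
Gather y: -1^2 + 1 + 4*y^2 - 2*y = 4*y^2 - 2*y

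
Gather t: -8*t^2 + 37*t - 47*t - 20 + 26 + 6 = -8*t^2 - 10*t + 12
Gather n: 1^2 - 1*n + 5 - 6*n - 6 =-7*n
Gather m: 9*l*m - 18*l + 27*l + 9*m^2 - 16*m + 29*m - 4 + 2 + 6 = 9*l + 9*m^2 + m*(9*l + 13) + 4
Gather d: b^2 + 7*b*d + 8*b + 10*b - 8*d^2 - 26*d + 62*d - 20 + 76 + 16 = b^2 + 18*b - 8*d^2 + d*(7*b + 36) + 72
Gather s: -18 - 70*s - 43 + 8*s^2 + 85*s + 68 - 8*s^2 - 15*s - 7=0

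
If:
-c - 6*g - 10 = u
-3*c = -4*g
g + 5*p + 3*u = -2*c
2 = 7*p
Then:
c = -160/77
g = -120/77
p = 2/7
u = 10/7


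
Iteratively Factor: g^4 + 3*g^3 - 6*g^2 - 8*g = (g)*(g^3 + 3*g^2 - 6*g - 8) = g*(g + 1)*(g^2 + 2*g - 8) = g*(g + 1)*(g + 4)*(g - 2)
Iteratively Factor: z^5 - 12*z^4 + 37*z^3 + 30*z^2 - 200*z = (z - 4)*(z^4 - 8*z^3 + 5*z^2 + 50*z) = (z - 4)*(z + 2)*(z^3 - 10*z^2 + 25*z) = z*(z - 4)*(z + 2)*(z^2 - 10*z + 25) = z*(z - 5)*(z - 4)*(z + 2)*(z - 5)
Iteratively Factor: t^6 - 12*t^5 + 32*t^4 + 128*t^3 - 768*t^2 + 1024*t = (t + 4)*(t^5 - 16*t^4 + 96*t^3 - 256*t^2 + 256*t) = (t - 4)*(t + 4)*(t^4 - 12*t^3 + 48*t^2 - 64*t) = (t - 4)^2*(t + 4)*(t^3 - 8*t^2 + 16*t) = (t - 4)^3*(t + 4)*(t^2 - 4*t) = t*(t - 4)^3*(t + 4)*(t - 4)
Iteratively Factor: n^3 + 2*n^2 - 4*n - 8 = (n + 2)*(n^2 - 4) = (n + 2)^2*(n - 2)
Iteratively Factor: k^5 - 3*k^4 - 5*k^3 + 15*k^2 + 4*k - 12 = (k - 2)*(k^4 - k^3 - 7*k^2 + k + 6) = (k - 2)*(k + 2)*(k^3 - 3*k^2 - k + 3) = (k - 3)*(k - 2)*(k + 2)*(k^2 - 1) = (k - 3)*(k - 2)*(k - 1)*(k + 2)*(k + 1)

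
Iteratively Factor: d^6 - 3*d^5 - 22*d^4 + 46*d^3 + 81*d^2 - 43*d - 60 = (d + 1)*(d^5 - 4*d^4 - 18*d^3 + 64*d^2 + 17*d - 60) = (d - 1)*(d + 1)*(d^4 - 3*d^3 - 21*d^2 + 43*d + 60) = (d - 3)*(d - 1)*(d + 1)*(d^3 - 21*d - 20) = (d - 3)*(d - 1)*(d + 1)^2*(d^2 - d - 20) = (d - 3)*(d - 1)*(d + 1)^2*(d + 4)*(d - 5)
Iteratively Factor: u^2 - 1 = (u + 1)*(u - 1)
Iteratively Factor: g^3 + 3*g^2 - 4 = (g + 2)*(g^2 + g - 2) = (g - 1)*(g + 2)*(g + 2)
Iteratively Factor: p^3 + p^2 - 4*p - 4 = (p - 2)*(p^2 + 3*p + 2) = (p - 2)*(p + 1)*(p + 2)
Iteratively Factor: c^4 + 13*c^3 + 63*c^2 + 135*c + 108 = (c + 3)*(c^3 + 10*c^2 + 33*c + 36) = (c + 3)*(c + 4)*(c^2 + 6*c + 9) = (c + 3)^2*(c + 4)*(c + 3)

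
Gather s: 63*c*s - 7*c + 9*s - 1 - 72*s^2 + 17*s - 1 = -7*c - 72*s^2 + s*(63*c + 26) - 2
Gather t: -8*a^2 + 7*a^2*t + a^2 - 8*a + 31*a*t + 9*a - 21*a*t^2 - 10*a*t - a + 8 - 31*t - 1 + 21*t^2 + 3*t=-7*a^2 + t^2*(21 - 21*a) + t*(7*a^2 + 21*a - 28) + 7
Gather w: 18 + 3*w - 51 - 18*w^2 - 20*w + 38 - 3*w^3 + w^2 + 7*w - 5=-3*w^3 - 17*w^2 - 10*w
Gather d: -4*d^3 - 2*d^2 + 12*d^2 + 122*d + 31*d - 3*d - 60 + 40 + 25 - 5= -4*d^3 + 10*d^2 + 150*d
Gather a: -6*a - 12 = -6*a - 12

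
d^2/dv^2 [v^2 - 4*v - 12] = 2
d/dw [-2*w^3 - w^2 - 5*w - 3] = -6*w^2 - 2*w - 5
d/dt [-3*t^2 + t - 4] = 1 - 6*t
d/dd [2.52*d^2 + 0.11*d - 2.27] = 5.04*d + 0.11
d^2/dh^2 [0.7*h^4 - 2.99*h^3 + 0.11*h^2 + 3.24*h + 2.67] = 8.4*h^2 - 17.94*h + 0.22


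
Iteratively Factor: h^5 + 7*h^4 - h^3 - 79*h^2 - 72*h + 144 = (h + 4)*(h^4 + 3*h^3 - 13*h^2 - 27*h + 36) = (h - 3)*(h + 4)*(h^3 + 6*h^2 + 5*h - 12) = (h - 3)*(h + 3)*(h + 4)*(h^2 + 3*h - 4) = (h - 3)*(h - 1)*(h + 3)*(h + 4)*(h + 4)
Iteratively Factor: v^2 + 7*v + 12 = (v + 4)*(v + 3)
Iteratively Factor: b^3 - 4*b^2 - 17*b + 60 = (b + 4)*(b^2 - 8*b + 15) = (b - 5)*(b + 4)*(b - 3)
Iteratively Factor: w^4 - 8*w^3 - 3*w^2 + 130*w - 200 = (w - 5)*(w^3 - 3*w^2 - 18*w + 40) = (w - 5)^2*(w^2 + 2*w - 8) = (w - 5)^2*(w + 4)*(w - 2)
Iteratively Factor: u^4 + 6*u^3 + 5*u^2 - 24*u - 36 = (u + 2)*(u^3 + 4*u^2 - 3*u - 18) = (u + 2)*(u + 3)*(u^2 + u - 6) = (u - 2)*(u + 2)*(u + 3)*(u + 3)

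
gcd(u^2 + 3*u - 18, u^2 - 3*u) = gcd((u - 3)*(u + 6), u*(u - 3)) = u - 3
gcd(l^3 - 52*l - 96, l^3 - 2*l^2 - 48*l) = l^2 - 2*l - 48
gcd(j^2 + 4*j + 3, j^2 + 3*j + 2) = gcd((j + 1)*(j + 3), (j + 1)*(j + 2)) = j + 1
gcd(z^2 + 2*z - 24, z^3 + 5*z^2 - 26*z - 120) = z + 6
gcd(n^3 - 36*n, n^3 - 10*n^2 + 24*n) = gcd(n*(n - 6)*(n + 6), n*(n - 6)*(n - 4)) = n^2 - 6*n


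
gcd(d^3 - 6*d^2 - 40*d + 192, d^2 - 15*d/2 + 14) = d - 4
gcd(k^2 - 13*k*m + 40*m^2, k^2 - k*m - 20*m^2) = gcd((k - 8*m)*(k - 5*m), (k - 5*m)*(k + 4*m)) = k - 5*m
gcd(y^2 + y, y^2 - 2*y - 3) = y + 1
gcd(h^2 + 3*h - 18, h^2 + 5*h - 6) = h + 6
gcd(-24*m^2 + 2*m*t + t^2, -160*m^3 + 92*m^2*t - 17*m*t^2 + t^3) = -4*m + t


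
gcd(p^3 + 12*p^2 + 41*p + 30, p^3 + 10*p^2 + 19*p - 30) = p^2 + 11*p + 30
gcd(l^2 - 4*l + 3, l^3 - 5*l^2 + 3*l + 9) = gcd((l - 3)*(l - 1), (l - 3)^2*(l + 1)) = l - 3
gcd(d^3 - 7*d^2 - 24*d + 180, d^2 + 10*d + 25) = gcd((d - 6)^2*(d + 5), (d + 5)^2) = d + 5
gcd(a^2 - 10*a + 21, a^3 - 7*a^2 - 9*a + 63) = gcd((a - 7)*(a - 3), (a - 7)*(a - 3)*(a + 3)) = a^2 - 10*a + 21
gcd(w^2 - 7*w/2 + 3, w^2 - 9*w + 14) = w - 2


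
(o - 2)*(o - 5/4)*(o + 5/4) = o^3 - 2*o^2 - 25*o/16 + 25/8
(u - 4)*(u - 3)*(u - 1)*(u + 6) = u^4 - 2*u^3 - 29*u^2 + 102*u - 72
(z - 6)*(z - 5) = z^2 - 11*z + 30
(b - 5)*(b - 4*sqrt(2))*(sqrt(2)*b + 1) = sqrt(2)*b^3 - 5*sqrt(2)*b^2 - 7*b^2 - 4*sqrt(2)*b + 35*b + 20*sqrt(2)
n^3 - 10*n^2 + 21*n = n*(n - 7)*(n - 3)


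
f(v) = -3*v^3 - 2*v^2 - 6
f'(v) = -9*v^2 - 4*v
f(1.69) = -26.19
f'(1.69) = -32.46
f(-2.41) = 24.38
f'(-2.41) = -42.63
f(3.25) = -130.11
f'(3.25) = -108.06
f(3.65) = -178.53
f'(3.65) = -134.50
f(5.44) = -548.15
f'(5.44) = -288.10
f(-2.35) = 21.89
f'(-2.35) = -40.30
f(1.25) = -14.98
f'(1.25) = -19.06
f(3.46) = -154.21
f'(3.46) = -121.58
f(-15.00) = 9669.00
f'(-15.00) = -1965.00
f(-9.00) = 2019.00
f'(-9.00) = -693.00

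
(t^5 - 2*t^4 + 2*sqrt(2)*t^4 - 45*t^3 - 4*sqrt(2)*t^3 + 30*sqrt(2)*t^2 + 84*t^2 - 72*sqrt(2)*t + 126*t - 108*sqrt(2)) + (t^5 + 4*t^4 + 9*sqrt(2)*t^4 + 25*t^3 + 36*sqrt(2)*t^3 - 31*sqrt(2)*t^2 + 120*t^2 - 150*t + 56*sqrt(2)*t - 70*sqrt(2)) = 2*t^5 + 2*t^4 + 11*sqrt(2)*t^4 - 20*t^3 + 32*sqrt(2)*t^3 - sqrt(2)*t^2 + 204*t^2 - 24*t - 16*sqrt(2)*t - 178*sqrt(2)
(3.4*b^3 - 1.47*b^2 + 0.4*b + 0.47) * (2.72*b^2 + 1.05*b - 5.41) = 9.248*b^5 - 0.4284*b^4 - 18.8495*b^3 + 9.6511*b^2 - 1.6705*b - 2.5427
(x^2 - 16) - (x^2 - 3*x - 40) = 3*x + 24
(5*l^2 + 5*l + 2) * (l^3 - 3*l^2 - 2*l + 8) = 5*l^5 - 10*l^4 - 23*l^3 + 24*l^2 + 36*l + 16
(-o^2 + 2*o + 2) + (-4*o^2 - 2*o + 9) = 11 - 5*o^2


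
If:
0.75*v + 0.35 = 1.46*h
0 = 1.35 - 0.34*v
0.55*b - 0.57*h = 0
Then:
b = 2.36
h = 2.28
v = 3.97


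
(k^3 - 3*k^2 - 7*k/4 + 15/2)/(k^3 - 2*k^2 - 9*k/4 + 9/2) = (2*k - 5)/(2*k - 3)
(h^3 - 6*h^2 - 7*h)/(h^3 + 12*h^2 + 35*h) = (h^2 - 6*h - 7)/(h^2 + 12*h + 35)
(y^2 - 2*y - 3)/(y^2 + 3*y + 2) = (y - 3)/(y + 2)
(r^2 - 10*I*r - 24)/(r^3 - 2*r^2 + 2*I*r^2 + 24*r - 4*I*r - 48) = (r - 6*I)/(r^2 + r*(-2 + 6*I) - 12*I)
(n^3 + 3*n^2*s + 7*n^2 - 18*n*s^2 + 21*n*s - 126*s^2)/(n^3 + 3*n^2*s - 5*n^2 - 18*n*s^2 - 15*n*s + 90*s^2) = (n + 7)/(n - 5)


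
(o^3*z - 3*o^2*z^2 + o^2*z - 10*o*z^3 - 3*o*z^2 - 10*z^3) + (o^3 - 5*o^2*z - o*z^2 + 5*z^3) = o^3*z + o^3 - 3*o^2*z^2 - 4*o^2*z - 10*o*z^3 - 4*o*z^2 - 5*z^3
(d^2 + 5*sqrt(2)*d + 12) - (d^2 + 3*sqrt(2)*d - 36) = 2*sqrt(2)*d + 48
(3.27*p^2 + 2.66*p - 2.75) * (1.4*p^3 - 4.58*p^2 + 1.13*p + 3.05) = 4.578*p^5 - 11.2526*p^4 - 12.3377*p^3 + 25.5743*p^2 + 5.0055*p - 8.3875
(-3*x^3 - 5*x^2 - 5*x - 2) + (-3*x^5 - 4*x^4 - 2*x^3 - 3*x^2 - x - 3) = -3*x^5 - 4*x^4 - 5*x^3 - 8*x^2 - 6*x - 5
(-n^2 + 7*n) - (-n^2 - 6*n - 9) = 13*n + 9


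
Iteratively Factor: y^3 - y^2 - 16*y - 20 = (y - 5)*(y^2 + 4*y + 4) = (y - 5)*(y + 2)*(y + 2)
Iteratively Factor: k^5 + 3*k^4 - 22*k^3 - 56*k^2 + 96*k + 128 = (k + 1)*(k^4 + 2*k^3 - 24*k^2 - 32*k + 128) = (k - 2)*(k + 1)*(k^3 + 4*k^2 - 16*k - 64) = (k - 2)*(k + 1)*(k + 4)*(k^2 - 16) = (k - 4)*(k - 2)*(k + 1)*(k + 4)*(k + 4)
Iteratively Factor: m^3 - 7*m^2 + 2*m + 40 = (m - 5)*(m^2 - 2*m - 8) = (m - 5)*(m - 4)*(m + 2)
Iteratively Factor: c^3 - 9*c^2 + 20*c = (c)*(c^2 - 9*c + 20) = c*(c - 4)*(c - 5)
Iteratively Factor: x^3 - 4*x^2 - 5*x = (x)*(x^2 - 4*x - 5) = x*(x - 5)*(x + 1)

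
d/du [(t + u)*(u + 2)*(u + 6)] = 2*t*u + 8*t + 3*u^2 + 16*u + 12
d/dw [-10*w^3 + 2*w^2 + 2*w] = -30*w^2 + 4*w + 2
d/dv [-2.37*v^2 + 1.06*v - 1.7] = 1.06 - 4.74*v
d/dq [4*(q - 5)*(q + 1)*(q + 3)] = 12*q^2 - 8*q - 68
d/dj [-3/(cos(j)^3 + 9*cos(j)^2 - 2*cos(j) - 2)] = 3*(-3*cos(j)^2 - 18*cos(j) + 2)*sin(j)/(cos(j)^3 + 9*cos(j)^2 - 2*cos(j) - 2)^2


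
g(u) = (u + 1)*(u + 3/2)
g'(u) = 2*u + 5/2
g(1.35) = 6.70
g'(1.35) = 5.20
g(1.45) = 7.23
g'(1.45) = 5.40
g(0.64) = 3.51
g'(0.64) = 3.78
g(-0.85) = 0.10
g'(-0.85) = 0.80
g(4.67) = 34.98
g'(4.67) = 11.84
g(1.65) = 8.35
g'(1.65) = 5.80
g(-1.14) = -0.05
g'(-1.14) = 0.22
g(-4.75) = 12.19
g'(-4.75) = -7.00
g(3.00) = 18.00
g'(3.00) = 8.50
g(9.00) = 105.00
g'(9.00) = 20.50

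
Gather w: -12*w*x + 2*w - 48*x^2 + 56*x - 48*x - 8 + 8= w*(2 - 12*x) - 48*x^2 + 8*x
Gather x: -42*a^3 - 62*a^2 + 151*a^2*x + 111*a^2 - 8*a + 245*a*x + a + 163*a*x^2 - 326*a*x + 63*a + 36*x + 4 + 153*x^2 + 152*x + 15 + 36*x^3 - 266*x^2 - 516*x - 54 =-42*a^3 + 49*a^2 + 56*a + 36*x^3 + x^2*(163*a - 113) + x*(151*a^2 - 81*a - 328) - 35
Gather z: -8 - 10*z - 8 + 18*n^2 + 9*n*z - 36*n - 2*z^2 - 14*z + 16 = 18*n^2 - 36*n - 2*z^2 + z*(9*n - 24)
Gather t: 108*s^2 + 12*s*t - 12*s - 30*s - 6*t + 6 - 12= 108*s^2 - 42*s + t*(12*s - 6) - 6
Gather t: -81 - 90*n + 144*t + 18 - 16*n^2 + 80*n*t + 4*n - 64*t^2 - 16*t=-16*n^2 - 86*n - 64*t^2 + t*(80*n + 128) - 63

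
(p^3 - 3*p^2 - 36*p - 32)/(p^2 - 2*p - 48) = (p^2 + 5*p + 4)/(p + 6)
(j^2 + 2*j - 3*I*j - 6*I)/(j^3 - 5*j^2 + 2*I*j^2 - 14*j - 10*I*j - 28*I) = (j - 3*I)/(j^2 + j*(-7 + 2*I) - 14*I)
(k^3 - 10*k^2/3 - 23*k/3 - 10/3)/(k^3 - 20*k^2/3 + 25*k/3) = (3*k^2 + 5*k + 2)/(k*(3*k - 5))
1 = 1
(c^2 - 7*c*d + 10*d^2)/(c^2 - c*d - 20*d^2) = (c - 2*d)/(c + 4*d)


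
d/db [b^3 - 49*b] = 3*b^2 - 49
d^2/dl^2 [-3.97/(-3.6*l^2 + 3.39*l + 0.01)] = (102.9024*l^2 - 96.89976*l - 3.97*(7.2*l - 3.39)*(14.4*l - 6.78) - 0.28584)/(-3.6*l^2 + 3.39*l + 0.01)^3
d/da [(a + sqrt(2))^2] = 2*a + 2*sqrt(2)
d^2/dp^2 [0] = 0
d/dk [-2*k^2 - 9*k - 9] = -4*k - 9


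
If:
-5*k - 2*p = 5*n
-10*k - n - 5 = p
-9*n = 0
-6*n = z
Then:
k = -2/3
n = 0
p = 5/3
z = 0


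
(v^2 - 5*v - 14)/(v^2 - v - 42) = (v + 2)/(v + 6)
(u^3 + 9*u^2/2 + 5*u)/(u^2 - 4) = u*(2*u + 5)/(2*(u - 2))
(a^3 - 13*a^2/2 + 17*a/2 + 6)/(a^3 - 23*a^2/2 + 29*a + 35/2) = (a^2 - 7*a + 12)/(a^2 - 12*a + 35)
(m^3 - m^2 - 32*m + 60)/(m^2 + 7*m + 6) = (m^2 - 7*m + 10)/(m + 1)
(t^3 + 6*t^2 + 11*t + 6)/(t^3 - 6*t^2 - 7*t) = (t^2 + 5*t + 6)/(t*(t - 7))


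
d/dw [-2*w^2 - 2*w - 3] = -4*w - 2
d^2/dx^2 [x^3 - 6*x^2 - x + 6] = 6*x - 12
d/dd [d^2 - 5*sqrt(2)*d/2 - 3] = 2*d - 5*sqrt(2)/2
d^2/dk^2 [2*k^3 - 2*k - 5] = 12*k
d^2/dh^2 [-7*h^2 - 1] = -14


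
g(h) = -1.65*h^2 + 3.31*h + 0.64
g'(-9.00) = 33.01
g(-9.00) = -162.80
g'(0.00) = 3.31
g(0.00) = 0.64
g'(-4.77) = 19.05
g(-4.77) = -52.69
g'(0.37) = 2.09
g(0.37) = 1.64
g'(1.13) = -0.42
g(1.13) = 2.27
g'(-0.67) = 5.52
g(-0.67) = -2.32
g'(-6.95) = 26.24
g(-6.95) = -102.06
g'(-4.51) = 18.19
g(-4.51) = -47.85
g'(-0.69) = 5.59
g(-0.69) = -2.43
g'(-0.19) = 3.94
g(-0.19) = -0.05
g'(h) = 3.31 - 3.3*h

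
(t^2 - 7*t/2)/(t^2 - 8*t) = (t - 7/2)/(t - 8)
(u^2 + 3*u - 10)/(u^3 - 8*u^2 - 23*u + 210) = (u - 2)/(u^2 - 13*u + 42)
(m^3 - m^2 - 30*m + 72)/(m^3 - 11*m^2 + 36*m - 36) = (m^2 + 2*m - 24)/(m^2 - 8*m + 12)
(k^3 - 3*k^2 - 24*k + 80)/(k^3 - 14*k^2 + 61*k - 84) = (k^2 + k - 20)/(k^2 - 10*k + 21)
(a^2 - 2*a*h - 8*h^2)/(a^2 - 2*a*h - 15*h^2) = (-a^2 + 2*a*h + 8*h^2)/(-a^2 + 2*a*h + 15*h^2)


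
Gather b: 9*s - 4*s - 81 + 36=5*s - 45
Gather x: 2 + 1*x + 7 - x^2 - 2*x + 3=-x^2 - x + 12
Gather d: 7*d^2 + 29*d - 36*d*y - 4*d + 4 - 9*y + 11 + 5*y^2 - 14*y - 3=7*d^2 + d*(25 - 36*y) + 5*y^2 - 23*y + 12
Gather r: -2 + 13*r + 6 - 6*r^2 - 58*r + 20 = -6*r^2 - 45*r + 24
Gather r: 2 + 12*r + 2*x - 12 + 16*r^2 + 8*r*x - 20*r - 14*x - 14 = 16*r^2 + r*(8*x - 8) - 12*x - 24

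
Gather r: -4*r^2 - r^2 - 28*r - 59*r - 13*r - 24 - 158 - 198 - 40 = -5*r^2 - 100*r - 420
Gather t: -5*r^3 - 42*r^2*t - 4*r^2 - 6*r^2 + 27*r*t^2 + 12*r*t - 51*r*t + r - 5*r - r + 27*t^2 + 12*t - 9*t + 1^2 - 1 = -5*r^3 - 10*r^2 - 5*r + t^2*(27*r + 27) + t*(-42*r^2 - 39*r + 3)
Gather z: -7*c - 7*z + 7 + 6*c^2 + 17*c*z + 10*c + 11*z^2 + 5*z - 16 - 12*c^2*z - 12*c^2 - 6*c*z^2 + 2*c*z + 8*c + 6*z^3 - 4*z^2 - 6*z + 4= -6*c^2 + 11*c + 6*z^3 + z^2*(7 - 6*c) + z*(-12*c^2 + 19*c - 8) - 5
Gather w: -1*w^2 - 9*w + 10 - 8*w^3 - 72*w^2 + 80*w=-8*w^3 - 73*w^2 + 71*w + 10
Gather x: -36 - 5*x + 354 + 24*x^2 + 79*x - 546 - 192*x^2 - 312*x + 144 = -168*x^2 - 238*x - 84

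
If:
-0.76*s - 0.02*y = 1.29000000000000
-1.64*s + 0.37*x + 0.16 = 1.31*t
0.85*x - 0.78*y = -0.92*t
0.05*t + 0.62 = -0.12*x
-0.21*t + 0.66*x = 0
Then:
No Solution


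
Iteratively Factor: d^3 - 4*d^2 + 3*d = (d)*(d^2 - 4*d + 3) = d*(d - 3)*(d - 1)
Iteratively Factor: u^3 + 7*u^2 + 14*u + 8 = (u + 1)*(u^2 + 6*u + 8) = (u + 1)*(u + 4)*(u + 2)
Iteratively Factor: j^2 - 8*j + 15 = (j - 5)*(j - 3)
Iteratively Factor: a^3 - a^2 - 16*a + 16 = (a - 4)*(a^2 + 3*a - 4) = (a - 4)*(a - 1)*(a + 4)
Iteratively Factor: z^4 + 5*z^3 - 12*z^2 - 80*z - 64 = (z + 1)*(z^3 + 4*z^2 - 16*z - 64) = (z + 1)*(z + 4)*(z^2 - 16) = (z + 1)*(z + 4)^2*(z - 4)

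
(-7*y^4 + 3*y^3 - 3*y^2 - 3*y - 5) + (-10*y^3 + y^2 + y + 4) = -7*y^4 - 7*y^3 - 2*y^2 - 2*y - 1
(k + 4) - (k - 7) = 11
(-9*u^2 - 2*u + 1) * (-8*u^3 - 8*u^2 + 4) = 72*u^5 + 88*u^4 + 8*u^3 - 44*u^2 - 8*u + 4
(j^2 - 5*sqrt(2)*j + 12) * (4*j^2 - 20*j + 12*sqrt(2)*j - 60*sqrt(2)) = 4*j^4 - 20*j^3 - 8*sqrt(2)*j^3 - 72*j^2 + 40*sqrt(2)*j^2 + 144*sqrt(2)*j + 360*j - 720*sqrt(2)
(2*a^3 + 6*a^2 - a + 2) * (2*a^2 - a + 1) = 4*a^5 + 10*a^4 - 6*a^3 + 11*a^2 - 3*a + 2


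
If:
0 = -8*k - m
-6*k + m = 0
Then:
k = 0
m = 0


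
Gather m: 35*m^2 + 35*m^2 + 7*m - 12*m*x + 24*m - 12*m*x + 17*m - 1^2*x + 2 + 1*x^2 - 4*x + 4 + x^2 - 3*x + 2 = 70*m^2 + m*(48 - 24*x) + 2*x^2 - 8*x + 8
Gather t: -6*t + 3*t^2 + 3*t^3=3*t^3 + 3*t^2 - 6*t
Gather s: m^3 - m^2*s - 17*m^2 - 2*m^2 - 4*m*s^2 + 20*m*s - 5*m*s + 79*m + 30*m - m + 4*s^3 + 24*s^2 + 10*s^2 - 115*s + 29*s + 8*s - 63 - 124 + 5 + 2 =m^3 - 19*m^2 + 108*m + 4*s^3 + s^2*(34 - 4*m) + s*(-m^2 + 15*m - 78) - 180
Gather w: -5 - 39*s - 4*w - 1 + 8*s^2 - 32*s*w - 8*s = 8*s^2 - 47*s + w*(-32*s - 4) - 6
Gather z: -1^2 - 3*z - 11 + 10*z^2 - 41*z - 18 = 10*z^2 - 44*z - 30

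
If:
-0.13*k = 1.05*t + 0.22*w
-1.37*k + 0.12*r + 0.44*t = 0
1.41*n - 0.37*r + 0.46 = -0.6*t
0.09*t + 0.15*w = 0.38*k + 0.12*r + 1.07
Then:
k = 0.021454049517415*w - 0.589330675618968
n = 0.358717066266273*w - 2.19304871657892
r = 1.02292715764443*w - 6.99572929780389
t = 0.0729647503147293 - 0.212180025178347*w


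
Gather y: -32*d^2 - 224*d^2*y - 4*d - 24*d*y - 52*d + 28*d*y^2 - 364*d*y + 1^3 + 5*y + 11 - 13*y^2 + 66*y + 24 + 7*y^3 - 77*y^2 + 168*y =-32*d^2 - 56*d + 7*y^3 + y^2*(28*d - 90) + y*(-224*d^2 - 388*d + 239) + 36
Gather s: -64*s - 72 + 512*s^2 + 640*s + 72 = 512*s^2 + 576*s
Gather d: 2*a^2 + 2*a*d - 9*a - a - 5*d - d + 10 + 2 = 2*a^2 - 10*a + d*(2*a - 6) + 12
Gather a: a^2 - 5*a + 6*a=a^2 + a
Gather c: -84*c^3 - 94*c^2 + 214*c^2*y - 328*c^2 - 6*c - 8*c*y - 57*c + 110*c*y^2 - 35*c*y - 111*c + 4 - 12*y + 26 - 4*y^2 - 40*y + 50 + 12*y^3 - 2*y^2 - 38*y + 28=-84*c^3 + c^2*(214*y - 422) + c*(110*y^2 - 43*y - 174) + 12*y^3 - 6*y^2 - 90*y + 108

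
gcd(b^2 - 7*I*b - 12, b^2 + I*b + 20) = b - 4*I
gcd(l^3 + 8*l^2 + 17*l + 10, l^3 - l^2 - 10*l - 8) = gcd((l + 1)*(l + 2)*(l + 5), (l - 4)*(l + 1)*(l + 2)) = l^2 + 3*l + 2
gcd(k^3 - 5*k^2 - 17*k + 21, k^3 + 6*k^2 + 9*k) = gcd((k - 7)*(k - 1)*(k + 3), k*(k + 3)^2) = k + 3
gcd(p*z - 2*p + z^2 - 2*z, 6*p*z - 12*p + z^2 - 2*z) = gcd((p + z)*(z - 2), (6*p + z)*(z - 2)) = z - 2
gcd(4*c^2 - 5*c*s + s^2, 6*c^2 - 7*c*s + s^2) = -c + s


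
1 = 1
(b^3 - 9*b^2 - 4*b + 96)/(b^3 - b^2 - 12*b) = (b - 8)/b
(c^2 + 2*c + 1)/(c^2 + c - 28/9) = 9*(c^2 + 2*c + 1)/(9*c^2 + 9*c - 28)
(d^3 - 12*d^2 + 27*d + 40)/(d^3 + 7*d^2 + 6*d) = (d^2 - 13*d + 40)/(d*(d + 6))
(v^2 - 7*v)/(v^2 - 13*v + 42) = v/(v - 6)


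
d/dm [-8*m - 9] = -8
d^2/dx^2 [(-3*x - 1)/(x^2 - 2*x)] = 2*(x*(x - 2)*(9*x - 5) - 4*(x - 1)^2*(3*x + 1))/(x^3*(x - 2)^3)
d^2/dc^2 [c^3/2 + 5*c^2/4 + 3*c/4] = 3*c + 5/2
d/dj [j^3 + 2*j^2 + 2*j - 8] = 3*j^2 + 4*j + 2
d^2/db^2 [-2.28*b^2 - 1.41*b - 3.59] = -4.56000000000000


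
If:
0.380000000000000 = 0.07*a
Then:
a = 5.43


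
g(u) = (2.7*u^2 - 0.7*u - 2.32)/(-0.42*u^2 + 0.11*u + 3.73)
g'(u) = (0.84*u - 0.11)*(2.7*u^2 - 0.7*u - 2.32)/(-0.42*u^2 + 0.11*u + 3.73)^2 + (5.4*u - 0.7)/(-0.42*u^2 + 0.11*u + 3.73)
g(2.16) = 4.36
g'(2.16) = 9.16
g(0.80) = -0.32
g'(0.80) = 0.97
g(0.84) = -0.28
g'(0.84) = 1.04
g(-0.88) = 0.12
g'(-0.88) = -1.68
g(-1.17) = 0.73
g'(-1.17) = -2.58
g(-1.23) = 0.89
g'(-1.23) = -2.82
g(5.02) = -9.87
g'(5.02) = 2.24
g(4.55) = -11.29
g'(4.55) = 4.04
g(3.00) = 71.00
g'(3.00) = 666.46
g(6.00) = -8.45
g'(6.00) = 0.93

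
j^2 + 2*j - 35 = (j - 5)*(j + 7)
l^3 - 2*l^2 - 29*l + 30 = (l - 6)*(l - 1)*(l + 5)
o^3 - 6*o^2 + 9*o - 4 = (o - 4)*(o - 1)^2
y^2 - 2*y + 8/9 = (y - 4/3)*(y - 2/3)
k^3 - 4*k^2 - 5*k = k*(k - 5)*(k + 1)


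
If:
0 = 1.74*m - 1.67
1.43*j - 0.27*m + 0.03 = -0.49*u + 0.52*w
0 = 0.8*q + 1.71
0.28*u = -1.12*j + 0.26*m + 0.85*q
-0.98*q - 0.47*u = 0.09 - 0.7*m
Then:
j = -2.82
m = 0.96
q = -2.14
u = 5.69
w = -2.84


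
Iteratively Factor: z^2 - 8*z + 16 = (z - 4)*(z - 4)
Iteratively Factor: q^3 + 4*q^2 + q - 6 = (q + 2)*(q^2 + 2*q - 3) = (q - 1)*(q + 2)*(q + 3)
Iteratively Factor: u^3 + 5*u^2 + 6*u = (u)*(u^2 + 5*u + 6) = u*(u + 3)*(u + 2)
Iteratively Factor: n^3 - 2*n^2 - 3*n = (n - 3)*(n^2 + n) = (n - 3)*(n + 1)*(n)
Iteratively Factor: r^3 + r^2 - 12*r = (r + 4)*(r^2 - 3*r) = (r - 3)*(r + 4)*(r)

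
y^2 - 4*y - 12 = (y - 6)*(y + 2)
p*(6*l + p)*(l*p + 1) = 6*l^2*p^2 + l*p^3 + 6*l*p + p^2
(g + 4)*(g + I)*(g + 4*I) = g^3 + 4*g^2 + 5*I*g^2 - 4*g + 20*I*g - 16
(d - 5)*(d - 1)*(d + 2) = d^3 - 4*d^2 - 7*d + 10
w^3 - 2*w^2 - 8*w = w*(w - 4)*(w + 2)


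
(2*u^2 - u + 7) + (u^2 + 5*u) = 3*u^2 + 4*u + 7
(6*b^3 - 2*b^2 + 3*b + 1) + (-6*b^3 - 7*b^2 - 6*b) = -9*b^2 - 3*b + 1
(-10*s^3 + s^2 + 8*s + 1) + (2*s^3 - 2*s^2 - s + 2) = -8*s^3 - s^2 + 7*s + 3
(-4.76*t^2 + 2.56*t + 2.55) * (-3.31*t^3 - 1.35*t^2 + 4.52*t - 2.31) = 15.7556*t^5 - 2.0476*t^4 - 33.4117*t^3 + 19.1243*t^2 + 5.6124*t - 5.8905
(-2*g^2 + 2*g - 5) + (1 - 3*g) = -2*g^2 - g - 4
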